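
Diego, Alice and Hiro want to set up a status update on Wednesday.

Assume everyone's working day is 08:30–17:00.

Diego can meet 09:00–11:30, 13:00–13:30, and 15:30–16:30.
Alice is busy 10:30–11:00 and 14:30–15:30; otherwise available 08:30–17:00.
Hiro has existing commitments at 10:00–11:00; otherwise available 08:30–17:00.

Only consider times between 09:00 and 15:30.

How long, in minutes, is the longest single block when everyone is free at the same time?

60 minutes

Alice free within 08:30–17:00: 08:30–10:30, 11:00–14:30, 15:30–17:00.
Hiro free within 08:30–17:00: 08:30–10:00, 11:00–17:00.
Diego ∩ Alice: 09:00–10:30, 11:00–11:30, 13:00–13:30, 15:30–16:30.
Diego ∩ Alice ∩ Hiro: 09:00–10:00, 11:00–11:30, 13:00–13:30, 15:30–16:30.
Restricted to 09:00–15:30: 09:00–10:00, 11:00–11:30, 13:00–13:30.
Common window lengths: 60, 30, 30 min; longest is 60.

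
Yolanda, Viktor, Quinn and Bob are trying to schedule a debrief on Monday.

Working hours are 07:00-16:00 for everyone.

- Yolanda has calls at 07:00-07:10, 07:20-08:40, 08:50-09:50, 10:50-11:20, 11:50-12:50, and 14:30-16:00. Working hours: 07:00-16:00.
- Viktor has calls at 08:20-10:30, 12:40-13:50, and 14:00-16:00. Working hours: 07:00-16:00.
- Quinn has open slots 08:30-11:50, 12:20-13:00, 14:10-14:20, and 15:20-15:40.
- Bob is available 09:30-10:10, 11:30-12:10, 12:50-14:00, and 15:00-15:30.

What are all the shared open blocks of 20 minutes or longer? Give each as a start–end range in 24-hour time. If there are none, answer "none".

Yolanda free within 07:00–16:00: 07:10–07:20, 08:40–08:50, 09:50–10:50, 11:20–11:50, 12:50–14:30.
Viktor free within 07:00–16:00: 07:00–08:20, 10:30–12:40, 13:50–14:00.
Yolanda ∩ Viktor: 07:10–07:20, 10:30–10:50, 11:20–11:50, 13:50–14:00.
Yolanda ∩ Viktor ∩ Quinn: 10:30–10:50, 11:20–11:50.
Yolanda ∩ Viktor ∩ Quinn ∩ Bob: 11:30–11:50.
Windows ≥ 20 min: 11:30–11:50.

11:30–11:50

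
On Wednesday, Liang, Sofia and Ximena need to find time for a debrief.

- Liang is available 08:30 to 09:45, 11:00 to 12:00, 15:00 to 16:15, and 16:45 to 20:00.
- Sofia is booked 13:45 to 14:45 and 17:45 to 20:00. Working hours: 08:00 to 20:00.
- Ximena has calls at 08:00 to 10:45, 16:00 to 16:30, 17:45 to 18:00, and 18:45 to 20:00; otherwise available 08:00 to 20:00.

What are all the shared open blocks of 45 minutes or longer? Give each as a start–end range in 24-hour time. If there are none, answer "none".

11:00–12:00, 15:00–16:00, 16:45–17:45

Sofia free within 08:00–20:00: 08:00–13:45, 14:45–17:45.
Ximena free within 08:00–20:00: 10:45–16:00, 16:30–17:45, 18:00–18:45.
Liang ∩ Sofia: 08:30–09:45, 11:00–12:00, 15:00–16:15, 16:45–17:45.
Liang ∩ Sofia ∩ Ximena: 11:00–12:00, 15:00–16:00, 16:45–17:45.
Windows ≥ 45 min: 11:00–12:00, 15:00–16:00, 16:45–17:45.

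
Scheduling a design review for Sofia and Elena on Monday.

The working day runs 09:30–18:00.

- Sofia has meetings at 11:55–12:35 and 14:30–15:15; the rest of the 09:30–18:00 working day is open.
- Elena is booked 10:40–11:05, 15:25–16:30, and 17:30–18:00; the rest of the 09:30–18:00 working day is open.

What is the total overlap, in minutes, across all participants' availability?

305 minutes

Sofia free within 09:30–18:00: 09:30–11:55, 12:35–14:30, 15:15–18:00.
Elena free within 09:30–18:00: 09:30–10:40, 11:05–15:25, 16:30–17:30.
Sofia ∩ Elena: 09:30–10:40, 11:05–11:55, 12:35–14:30, 15:15–15:25, 16:30–17:30.
Total common minutes: 70 + 50 + 115 + 10 + 60 = 305.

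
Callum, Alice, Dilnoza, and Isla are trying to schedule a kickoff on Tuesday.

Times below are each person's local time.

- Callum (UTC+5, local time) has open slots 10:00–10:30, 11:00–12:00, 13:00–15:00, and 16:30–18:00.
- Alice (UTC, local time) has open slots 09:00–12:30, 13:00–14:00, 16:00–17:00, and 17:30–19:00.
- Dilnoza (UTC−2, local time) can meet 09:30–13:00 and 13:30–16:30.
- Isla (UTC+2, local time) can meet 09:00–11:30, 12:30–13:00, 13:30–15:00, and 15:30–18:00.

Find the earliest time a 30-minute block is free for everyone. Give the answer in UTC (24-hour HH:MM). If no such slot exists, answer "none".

11:30

Callum → UTC: 05:00–05:30, 06:00–07:00, 08:00–10:00, 11:30–13:00.
Alice → UTC: 09:00–12:30, 13:00–14:00, 16:00–17:00, 17:30–19:00.
Dilnoza → UTC: 11:30–15:00, 15:30–18:30.
Isla → UTC: 07:00–09:30, 10:30–11:00, 11:30–13:00, 13:30–16:00.
Callum ∩ Alice: 09:00–10:00, 11:30–12:30.
Callum ∩ Alice ∩ Dilnoza: 11:30–12:30.
Callum ∩ Alice ∩ Dilnoza ∩ Isla: 11:30–12:30.
Windows ≥ 30 min: 11:30–12:30.
Earliest such window starts at 11:30.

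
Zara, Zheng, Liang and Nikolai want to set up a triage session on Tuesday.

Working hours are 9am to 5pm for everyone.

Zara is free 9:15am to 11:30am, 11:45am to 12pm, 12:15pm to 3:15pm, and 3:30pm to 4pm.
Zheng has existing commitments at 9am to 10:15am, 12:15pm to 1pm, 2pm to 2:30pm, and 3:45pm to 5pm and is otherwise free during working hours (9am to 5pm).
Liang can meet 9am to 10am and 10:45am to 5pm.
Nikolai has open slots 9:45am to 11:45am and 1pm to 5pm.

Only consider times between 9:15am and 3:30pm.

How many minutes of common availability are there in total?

Zheng free within 09:00–17:00: 10:15–12:15, 13:00–14:00, 14:30–15:45.
Zara ∩ Zheng: 10:15–11:30, 11:45–12:00, 13:00–14:00, 14:30–15:15, 15:30–15:45.
Zara ∩ Zheng ∩ Liang: 10:45–11:30, 11:45–12:00, 13:00–14:00, 14:30–15:15, 15:30–15:45.
Zara ∩ Zheng ∩ Liang ∩ Nikolai: 10:45–11:30, 13:00–14:00, 14:30–15:15, 15:30–15:45.
Restricted to 09:15–15:30: 10:45–11:30, 13:00–14:00, 14:30–15:15.
Total common minutes: 45 + 60 + 45 = 150.

150 minutes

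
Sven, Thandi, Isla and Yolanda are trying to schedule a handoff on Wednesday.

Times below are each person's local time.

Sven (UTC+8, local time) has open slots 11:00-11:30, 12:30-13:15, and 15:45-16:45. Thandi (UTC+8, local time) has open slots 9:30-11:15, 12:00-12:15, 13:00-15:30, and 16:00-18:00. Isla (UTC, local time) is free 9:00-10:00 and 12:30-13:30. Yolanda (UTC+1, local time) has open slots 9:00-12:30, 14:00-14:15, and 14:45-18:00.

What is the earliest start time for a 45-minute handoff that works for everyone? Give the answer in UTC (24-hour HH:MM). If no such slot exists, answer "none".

none

Sven → UTC: 03:00–03:30, 04:30–05:15, 07:45–08:45.
Thandi → UTC: 01:30–03:15, 04:00–04:15, 05:00–07:30, 08:00–10:00.
Isla → UTC: 09:00–10:00, 12:30–13:30.
Yolanda → UTC: 08:00–11:30, 13:00–13:15, 13:45–17:00.
Sven ∩ Thandi: 03:00–03:15, 05:00–05:15, 08:00–08:45.
Sven ∩ Thandi ∩ Isla: (none).
Sven ∩ Thandi ∩ Isla ∩ Yolanda: (none).
Windows ≥ 45 min: (none).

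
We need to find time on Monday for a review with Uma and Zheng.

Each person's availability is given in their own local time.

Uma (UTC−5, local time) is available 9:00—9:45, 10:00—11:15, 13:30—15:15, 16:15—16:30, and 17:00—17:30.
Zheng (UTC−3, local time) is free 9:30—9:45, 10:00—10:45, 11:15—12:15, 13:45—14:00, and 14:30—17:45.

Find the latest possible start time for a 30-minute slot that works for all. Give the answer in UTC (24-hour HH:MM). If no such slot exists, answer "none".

19:45

Uma → UTC: 14:00–14:45, 15:00–16:15, 18:30–20:15, 21:15–21:30, 22:00–22:30.
Zheng → UTC: 12:30–12:45, 13:00–13:45, 14:15–15:15, 16:45–17:00, 17:30–20:45.
Uma ∩ Zheng: 14:15–14:45, 15:00–15:15, 18:30–20:15.
Windows ≥ 30 min: 14:15–14:45, 18:30–20:15.
Latest start in the last window 18:30–20:15 is 20:15 − 30 min = 19:45.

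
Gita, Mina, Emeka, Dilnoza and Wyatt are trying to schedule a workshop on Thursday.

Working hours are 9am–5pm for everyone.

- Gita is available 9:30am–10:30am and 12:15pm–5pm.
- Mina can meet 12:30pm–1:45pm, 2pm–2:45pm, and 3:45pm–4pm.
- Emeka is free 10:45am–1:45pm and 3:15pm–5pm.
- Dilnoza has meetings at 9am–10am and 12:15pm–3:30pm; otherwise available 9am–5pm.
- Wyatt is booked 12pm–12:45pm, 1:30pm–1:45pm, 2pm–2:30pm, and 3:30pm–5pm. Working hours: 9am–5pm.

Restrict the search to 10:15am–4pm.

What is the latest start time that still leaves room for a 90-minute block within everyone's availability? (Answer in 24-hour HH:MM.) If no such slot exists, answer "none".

none

Dilnoza free within 09:00–17:00: 10:00–12:15, 15:30–17:00.
Wyatt free within 09:00–17:00: 09:00–12:00, 12:45–13:30, 13:45–14:00, 14:30–15:30.
Gita ∩ Mina: 12:30–13:45, 14:00–14:45, 15:45–16:00.
Gita ∩ Mina ∩ Emeka: 12:30–13:45, 15:45–16:00.
Gita ∩ Mina ∩ Emeka ∩ Dilnoza: 15:45–16:00.
Gita ∩ Mina ∩ Emeka ∩ Dilnoza ∩ Wyatt: (none).
Restricted to 10:15–16:00: (none).
Windows ≥ 90 min: (none).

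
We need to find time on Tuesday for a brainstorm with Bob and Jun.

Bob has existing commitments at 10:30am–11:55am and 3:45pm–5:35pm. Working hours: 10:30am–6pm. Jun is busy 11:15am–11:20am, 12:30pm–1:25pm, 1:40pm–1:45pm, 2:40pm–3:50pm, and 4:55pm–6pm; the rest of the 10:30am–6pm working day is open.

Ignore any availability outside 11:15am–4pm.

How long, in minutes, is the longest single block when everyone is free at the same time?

Bob free within 10:30–18:00: 11:55–15:45, 17:35–18:00.
Jun free within 10:30–18:00: 10:30–11:15, 11:20–12:30, 13:25–13:40, 13:45–14:40, 15:50–16:55.
Bob ∩ Jun: 11:55–12:30, 13:25–13:40, 13:45–14:40.
Restricted to 11:15–16:00: 11:55–12:30, 13:25–13:40, 13:45–14:40.
Common window lengths: 35, 15, 55 min; longest is 55.

55 minutes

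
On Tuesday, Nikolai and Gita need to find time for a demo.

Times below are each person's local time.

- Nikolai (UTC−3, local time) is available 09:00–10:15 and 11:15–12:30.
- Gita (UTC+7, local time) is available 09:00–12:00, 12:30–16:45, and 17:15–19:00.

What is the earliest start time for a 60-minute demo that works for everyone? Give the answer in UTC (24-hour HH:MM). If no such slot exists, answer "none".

Nikolai → UTC: 12:00–13:15, 14:15–15:30.
Gita → UTC: 02:00–05:00, 05:30–09:45, 10:15–12:00.
Nikolai ∩ Gita: (none).
Windows ≥ 60 min: (none).

none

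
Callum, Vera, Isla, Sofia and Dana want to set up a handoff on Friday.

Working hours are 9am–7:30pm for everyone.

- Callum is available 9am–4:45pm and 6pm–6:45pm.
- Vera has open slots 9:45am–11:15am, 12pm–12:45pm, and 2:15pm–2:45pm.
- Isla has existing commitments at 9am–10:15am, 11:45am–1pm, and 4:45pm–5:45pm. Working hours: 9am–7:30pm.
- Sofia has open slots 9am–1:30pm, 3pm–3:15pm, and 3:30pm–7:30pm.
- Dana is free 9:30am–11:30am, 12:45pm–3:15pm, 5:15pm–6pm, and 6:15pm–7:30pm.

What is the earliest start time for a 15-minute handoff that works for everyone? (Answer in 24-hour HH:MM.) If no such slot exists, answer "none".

Isla free within 09:00–19:30: 10:15–11:45, 13:00–16:45, 17:45–19:30.
Callum ∩ Vera: 09:45–11:15, 12:00–12:45, 14:15–14:45.
Callum ∩ Vera ∩ Isla: 10:15–11:15, 14:15–14:45.
Callum ∩ Vera ∩ Isla ∩ Sofia: 10:15–11:15.
Callum ∩ Vera ∩ Isla ∩ Sofia ∩ Dana: 10:15–11:15.
Windows ≥ 15 min: 10:15–11:15.
Earliest such window starts at 10:15.

10:15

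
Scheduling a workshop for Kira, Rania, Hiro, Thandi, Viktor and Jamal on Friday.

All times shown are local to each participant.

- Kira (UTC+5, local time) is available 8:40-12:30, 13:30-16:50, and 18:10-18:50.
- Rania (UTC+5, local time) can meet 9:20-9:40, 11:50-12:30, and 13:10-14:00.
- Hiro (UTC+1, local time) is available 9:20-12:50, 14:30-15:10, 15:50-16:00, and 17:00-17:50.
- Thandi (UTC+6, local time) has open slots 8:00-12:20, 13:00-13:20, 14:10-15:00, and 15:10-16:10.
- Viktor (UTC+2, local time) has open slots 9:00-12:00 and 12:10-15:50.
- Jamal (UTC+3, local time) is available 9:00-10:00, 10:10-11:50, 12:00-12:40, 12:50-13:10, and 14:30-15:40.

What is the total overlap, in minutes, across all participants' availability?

20 minutes

Kira → UTC: 03:40–07:30, 08:30–11:50, 13:10–13:50.
Rania → UTC: 04:20–04:40, 06:50–07:30, 08:10–09:00.
Hiro → UTC: 08:20–11:50, 13:30–14:10, 14:50–15:00, 16:00–16:50.
Thandi → UTC: 02:00–06:20, 07:00–07:20, 08:10–09:00, 09:10–10:10.
Viktor → UTC: 07:00–10:00, 10:10–13:50.
Jamal → UTC: 06:00–07:00, 07:10–08:50, 09:00–09:40, 09:50–10:10, 11:30–12:40.
Kira ∩ Rania: 04:20–04:40, 06:50–07:30, 08:30–09:00.
Kira ∩ Rania ∩ Hiro: 08:30–09:00.
Kira ∩ Rania ∩ Hiro ∩ Thandi: 08:30–09:00.
Kira ∩ Rania ∩ Hiro ∩ Thandi ∩ Viktor: 08:30–09:00.
Kira ∩ Rania ∩ Hiro ∩ Thandi ∩ Viktor ∩ Jamal: 08:30–08:50.
Total common minutes: 20.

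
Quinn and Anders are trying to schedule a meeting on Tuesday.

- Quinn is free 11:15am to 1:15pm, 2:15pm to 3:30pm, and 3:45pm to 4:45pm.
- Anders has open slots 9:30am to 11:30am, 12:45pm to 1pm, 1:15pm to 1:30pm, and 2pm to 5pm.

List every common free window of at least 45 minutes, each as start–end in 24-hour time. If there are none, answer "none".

Quinn ∩ Anders: 11:15–11:30, 12:45–13:00, 14:15–15:30, 15:45–16:45.
Windows ≥ 45 min: 14:15–15:30, 15:45–16:45.

14:15–15:30, 15:45–16:45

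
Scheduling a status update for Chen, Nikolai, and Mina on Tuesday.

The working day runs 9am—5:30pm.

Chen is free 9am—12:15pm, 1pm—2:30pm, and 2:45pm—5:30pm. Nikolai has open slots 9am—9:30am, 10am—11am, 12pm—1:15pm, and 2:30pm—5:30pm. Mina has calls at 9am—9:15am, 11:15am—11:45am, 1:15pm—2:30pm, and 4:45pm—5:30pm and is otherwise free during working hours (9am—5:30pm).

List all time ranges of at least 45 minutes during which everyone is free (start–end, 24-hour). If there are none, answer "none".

10:00–11:00, 14:45–16:45

Mina free within 09:00–17:30: 09:15–11:15, 11:45–13:15, 14:30–16:45.
Chen ∩ Nikolai: 09:00–09:30, 10:00–11:00, 12:00–12:15, 13:00–13:15, 14:45–17:30.
Chen ∩ Nikolai ∩ Mina: 09:15–09:30, 10:00–11:00, 12:00–12:15, 13:00–13:15, 14:45–16:45.
Windows ≥ 45 min: 10:00–11:00, 14:45–16:45.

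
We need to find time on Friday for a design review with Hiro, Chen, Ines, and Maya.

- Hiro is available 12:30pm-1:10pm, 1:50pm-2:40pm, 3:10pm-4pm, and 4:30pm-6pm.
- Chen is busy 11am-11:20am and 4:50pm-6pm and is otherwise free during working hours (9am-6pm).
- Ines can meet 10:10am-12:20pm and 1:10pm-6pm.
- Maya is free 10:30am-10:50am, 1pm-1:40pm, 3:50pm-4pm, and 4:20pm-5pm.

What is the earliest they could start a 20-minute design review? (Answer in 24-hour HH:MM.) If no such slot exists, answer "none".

16:30

Chen free within 09:00–18:00: 09:00–11:00, 11:20–16:50.
Hiro ∩ Chen: 12:30–13:10, 13:50–14:40, 15:10–16:00, 16:30–16:50.
Hiro ∩ Chen ∩ Ines: 13:50–14:40, 15:10–16:00, 16:30–16:50.
Hiro ∩ Chen ∩ Ines ∩ Maya: 15:50–16:00, 16:30–16:50.
Windows ≥ 20 min: 16:30–16:50.
Earliest such window starts at 16:30.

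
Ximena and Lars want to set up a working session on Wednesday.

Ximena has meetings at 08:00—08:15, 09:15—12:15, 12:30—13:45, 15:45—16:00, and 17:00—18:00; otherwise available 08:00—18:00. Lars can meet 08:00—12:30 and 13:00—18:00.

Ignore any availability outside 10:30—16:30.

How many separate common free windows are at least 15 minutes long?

3

Ximena free within 08:00–18:00: 08:15–09:15, 12:15–12:30, 13:45–15:45, 16:00–17:00.
Ximena ∩ Lars: 08:15–09:15, 12:15–12:30, 13:45–15:45, 16:00–17:00.
Restricted to 10:30–16:30: 12:15–12:30, 13:45–15:45, 16:00–16:30.
Windows ≥ 15 min: 12:15–12:30, 13:45–15:45, 16:00–16:30.
That's 3 windows.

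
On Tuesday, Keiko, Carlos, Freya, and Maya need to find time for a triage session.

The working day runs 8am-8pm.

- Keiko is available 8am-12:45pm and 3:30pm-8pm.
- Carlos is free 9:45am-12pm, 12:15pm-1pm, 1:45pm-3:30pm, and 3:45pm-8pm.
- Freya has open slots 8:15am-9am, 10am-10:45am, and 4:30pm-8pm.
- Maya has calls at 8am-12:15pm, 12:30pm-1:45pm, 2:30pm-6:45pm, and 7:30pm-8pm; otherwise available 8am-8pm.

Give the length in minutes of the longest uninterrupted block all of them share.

45 minutes

Maya free within 08:00–20:00: 12:15–12:30, 13:45–14:30, 18:45–19:30.
Keiko ∩ Carlos: 09:45–12:00, 12:15–12:45, 15:45–20:00.
Keiko ∩ Carlos ∩ Freya: 10:00–10:45, 16:30–20:00.
Keiko ∩ Carlos ∩ Freya ∩ Maya: 18:45–19:30.
Single common window of 45 minutes.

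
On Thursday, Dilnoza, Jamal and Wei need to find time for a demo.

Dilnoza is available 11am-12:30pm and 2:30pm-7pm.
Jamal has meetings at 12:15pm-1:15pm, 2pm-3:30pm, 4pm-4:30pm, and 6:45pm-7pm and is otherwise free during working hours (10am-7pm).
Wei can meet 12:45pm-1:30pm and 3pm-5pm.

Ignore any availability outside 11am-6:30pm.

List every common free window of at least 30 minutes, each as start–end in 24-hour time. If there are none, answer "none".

Jamal free within 10:00–19:00: 10:00–12:15, 13:15–14:00, 15:30–16:00, 16:30–18:45.
Dilnoza ∩ Jamal: 11:00–12:15, 15:30–16:00, 16:30–18:45.
Dilnoza ∩ Jamal ∩ Wei: 15:30–16:00, 16:30–17:00.
Restricted to 11:00–18:30: 15:30–16:00, 16:30–17:00.
Windows ≥ 30 min: 15:30–16:00, 16:30–17:00.

15:30–16:00, 16:30–17:00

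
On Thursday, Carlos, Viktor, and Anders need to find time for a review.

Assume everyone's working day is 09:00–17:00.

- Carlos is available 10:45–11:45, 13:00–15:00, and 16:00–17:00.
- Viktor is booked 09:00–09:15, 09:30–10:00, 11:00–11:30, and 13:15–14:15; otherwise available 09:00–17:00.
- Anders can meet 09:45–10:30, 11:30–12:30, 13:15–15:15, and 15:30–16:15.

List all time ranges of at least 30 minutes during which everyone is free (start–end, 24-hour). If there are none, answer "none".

Viktor free within 09:00–17:00: 09:15–09:30, 10:00–11:00, 11:30–13:15, 14:15–17:00.
Carlos ∩ Viktor: 10:45–11:00, 11:30–11:45, 13:00–13:15, 14:15–15:00, 16:00–17:00.
Carlos ∩ Viktor ∩ Anders: 11:30–11:45, 14:15–15:00, 16:00–16:15.
Windows ≥ 30 min: 14:15–15:00.

14:15–15:00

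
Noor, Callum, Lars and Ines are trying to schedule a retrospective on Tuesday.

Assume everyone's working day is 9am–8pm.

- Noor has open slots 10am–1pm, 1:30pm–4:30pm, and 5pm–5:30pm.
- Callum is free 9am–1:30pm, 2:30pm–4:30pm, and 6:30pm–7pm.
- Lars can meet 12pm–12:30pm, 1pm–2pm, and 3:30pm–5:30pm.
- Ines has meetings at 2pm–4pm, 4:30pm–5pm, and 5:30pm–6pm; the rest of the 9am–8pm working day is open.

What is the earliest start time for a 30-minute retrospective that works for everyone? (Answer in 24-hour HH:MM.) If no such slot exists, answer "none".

12:00

Ines free within 09:00–20:00: 09:00–14:00, 16:00–16:30, 17:00–17:30, 18:00–20:00.
Noor ∩ Callum: 10:00–13:00, 14:30–16:30.
Noor ∩ Callum ∩ Lars: 12:00–12:30, 15:30–16:30.
Noor ∩ Callum ∩ Lars ∩ Ines: 12:00–12:30, 16:00–16:30.
Windows ≥ 30 min: 12:00–12:30, 16:00–16:30.
Earliest such window starts at 12:00.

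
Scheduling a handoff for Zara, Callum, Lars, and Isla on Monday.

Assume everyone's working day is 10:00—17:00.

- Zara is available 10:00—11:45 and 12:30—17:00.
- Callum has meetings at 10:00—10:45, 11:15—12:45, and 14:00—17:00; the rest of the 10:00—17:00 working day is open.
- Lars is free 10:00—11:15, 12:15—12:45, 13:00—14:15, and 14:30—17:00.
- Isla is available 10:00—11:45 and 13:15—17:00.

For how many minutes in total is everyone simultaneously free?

Callum free within 10:00–17:00: 10:45–11:15, 12:45–14:00.
Zara ∩ Callum: 10:45–11:15, 12:45–14:00.
Zara ∩ Callum ∩ Lars: 10:45–11:15, 13:00–14:00.
Zara ∩ Callum ∩ Lars ∩ Isla: 10:45–11:15, 13:15–14:00.
Total common minutes: 30 + 45 = 75.

75 minutes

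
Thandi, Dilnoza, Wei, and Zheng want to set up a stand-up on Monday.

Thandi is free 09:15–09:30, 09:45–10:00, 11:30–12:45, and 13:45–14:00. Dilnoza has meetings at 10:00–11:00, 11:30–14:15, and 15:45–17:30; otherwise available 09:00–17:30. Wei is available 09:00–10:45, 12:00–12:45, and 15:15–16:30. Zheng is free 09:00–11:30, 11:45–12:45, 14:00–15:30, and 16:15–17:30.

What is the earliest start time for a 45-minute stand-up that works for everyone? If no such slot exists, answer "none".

none

Dilnoza free within 09:00–17:30: 09:00–10:00, 11:00–11:30, 14:15–15:45.
Thandi ∩ Dilnoza: 09:15–09:30, 09:45–10:00.
Thandi ∩ Dilnoza ∩ Wei: 09:15–09:30, 09:45–10:00.
Thandi ∩ Dilnoza ∩ Wei ∩ Zheng: 09:15–09:30, 09:45–10:00.
Windows ≥ 45 min: (none).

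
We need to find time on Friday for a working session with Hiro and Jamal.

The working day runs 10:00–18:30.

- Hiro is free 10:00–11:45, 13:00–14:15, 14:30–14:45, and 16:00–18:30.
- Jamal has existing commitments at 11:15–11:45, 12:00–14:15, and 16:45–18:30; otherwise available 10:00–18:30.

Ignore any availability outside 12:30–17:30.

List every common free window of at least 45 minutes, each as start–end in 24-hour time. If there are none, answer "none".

Jamal free within 10:00–18:30: 10:00–11:15, 11:45–12:00, 14:15–16:45.
Hiro ∩ Jamal: 10:00–11:15, 14:30–14:45, 16:00–16:45.
Restricted to 12:30–17:30: 14:30–14:45, 16:00–16:45.
Windows ≥ 45 min: 16:00–16:45.

16:00–16:45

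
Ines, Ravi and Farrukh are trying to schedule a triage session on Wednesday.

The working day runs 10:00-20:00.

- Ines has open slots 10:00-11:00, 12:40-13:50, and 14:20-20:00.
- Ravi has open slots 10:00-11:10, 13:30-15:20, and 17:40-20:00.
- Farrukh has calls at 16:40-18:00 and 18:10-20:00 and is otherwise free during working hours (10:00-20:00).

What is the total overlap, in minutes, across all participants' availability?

150 minutes

Farrukh free within 10:00–20:00: 10:00–16:40, 18:00–18:10.
Ines ∩ Ravi: 10:00–11:00, 13:30–13:50, 14:20–15:20, 17:40–20:00.
Ines ∩ Ravi ∩ Farrukh: 10:00–11:00, 13:30–13:50, 14:20–15:20, 18:00–18:10.
Total common minutes: 60 + 20 + 60 + 10 = 150.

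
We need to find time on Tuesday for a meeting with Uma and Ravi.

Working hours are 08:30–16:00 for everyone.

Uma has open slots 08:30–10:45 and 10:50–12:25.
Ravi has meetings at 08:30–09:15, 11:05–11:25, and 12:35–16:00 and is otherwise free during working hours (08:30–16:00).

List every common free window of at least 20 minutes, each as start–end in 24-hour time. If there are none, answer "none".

Ravi free within 08:30–16:00: 09:15–11:05, 11:25–12:35.
Uma ∩ Ravi: 09:15–10:45, 10:50–11:05, 11:25–12:25.
Windows ≥ 20 min: 09:15–10:45, 11:25–12:25.

09:15–10:45, 11:25–12:25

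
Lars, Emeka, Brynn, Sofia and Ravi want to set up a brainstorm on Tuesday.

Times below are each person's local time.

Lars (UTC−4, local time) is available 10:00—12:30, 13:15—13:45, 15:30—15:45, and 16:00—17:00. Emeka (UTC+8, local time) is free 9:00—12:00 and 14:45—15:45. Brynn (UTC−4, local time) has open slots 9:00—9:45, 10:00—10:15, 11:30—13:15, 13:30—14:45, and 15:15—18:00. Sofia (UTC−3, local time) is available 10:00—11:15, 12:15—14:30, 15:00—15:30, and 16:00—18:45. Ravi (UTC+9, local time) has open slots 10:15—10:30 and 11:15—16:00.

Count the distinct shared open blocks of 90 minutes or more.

Lars → UTC: 14:00–16:30, 17:15–17:45, 19:30–19:45, 20:00–21:00.
Emeka → UTC: 01:00–04:00, 06:45–07:45.
Brynn → UTC: 13:00–13:45, 14:00–14:15, 15:30–17:15, 17:30–18:45, 19:15–22:00.
Sofia → UTC: 13:00–14:15, 15:15–17:30, 18:00–18:30, 19:00–21:45.
Ravi → UTC: 01:15–01:30, 02:15–07:00.
Lars ∩ Emeka: (none).
Lars ∩ Emeka ∩ Brynn: (none).
Lars ∩ Emeka ∩ Brynn ∩ Sofia: (none).
Lars ∩ Emeka ∩ Brynn ∩ Sofia ∩ Ravi: (none).
Windows ≥ 90 min: (none).
That's 0 windows.

0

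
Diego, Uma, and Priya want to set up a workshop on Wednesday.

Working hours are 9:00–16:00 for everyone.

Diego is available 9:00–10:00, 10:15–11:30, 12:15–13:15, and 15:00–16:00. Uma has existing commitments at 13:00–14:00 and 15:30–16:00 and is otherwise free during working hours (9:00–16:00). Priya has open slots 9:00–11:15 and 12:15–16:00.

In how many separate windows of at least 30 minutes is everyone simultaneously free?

Uma free within 09:00–16:00: 09:00–13:00, 14:00–15:30.
Diego ∩ Uma: 09:00–10:00, 10:15–11:30, 12:15–13:00, 15:00–15:30.
Diego ∩ Uma ∩ Priya: 09:00–10:00, 10:15–11:15, 12:15–13:00, 15:00–15:30.
Windows ≥ 30 min: 09:00–10:00, 10:15–11:15, 12:15–13:00, 15:00–15:30.
That's 4 windows.

4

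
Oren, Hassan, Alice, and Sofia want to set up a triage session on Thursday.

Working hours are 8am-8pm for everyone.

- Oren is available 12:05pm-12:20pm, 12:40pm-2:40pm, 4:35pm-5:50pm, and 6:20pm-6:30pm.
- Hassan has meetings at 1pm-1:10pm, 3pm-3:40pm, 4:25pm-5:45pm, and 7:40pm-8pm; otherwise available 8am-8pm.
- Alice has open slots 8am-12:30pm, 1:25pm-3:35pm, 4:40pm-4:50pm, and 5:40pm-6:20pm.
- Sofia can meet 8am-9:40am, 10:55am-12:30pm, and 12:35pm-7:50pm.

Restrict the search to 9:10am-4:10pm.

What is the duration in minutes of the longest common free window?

75 minutes

Hassan free within 08:00–20:00: 08:00–13:00, 13:10–15:00, 15:40–16:25, 17:45–19:40.
Oren ∩ Hassan: 12:05–12:20, 12:40–13:00, 13:10–14:40, 17:45–17:50, 18:20–18:30.
Oren ∩ Hassan ∩ Alice: 12:05–12:20, 13:25–14:40, 17:45–17:50.
Oren ∩ Hassan ∩ Alice ∩ Sofia: 12:05–12:20, 13:25–14:40, 17:45–17:50.
Restricted to 09:10–16:10: 12:05–12:20, 13:25–14:40.
Common window lengths: 15, 75 min; longest is 75.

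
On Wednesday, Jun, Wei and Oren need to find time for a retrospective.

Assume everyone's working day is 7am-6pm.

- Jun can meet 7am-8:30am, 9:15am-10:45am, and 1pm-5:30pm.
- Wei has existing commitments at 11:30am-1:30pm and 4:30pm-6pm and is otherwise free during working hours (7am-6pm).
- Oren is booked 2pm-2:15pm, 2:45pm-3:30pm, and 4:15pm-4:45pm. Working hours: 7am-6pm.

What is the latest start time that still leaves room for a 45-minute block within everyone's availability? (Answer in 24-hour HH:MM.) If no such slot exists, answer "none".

Wei free within 07:00–18:00: 07:00–11:30, 13:30–16:30.
Oren free within 07:00–18:00: 07:00–14:00, 14:15–14:45, 15:30–16:15, 16:45–18:00.
Jun ∩ Wei: 07:00–08:30, 09:15–10:45, 13:30–16:30.
Jun ∩ Wei ∩ Oren: 07:00–08:30, 09:15–10:45, 13:30–14:00, 14:15–14:45, 15:30–16:15.
Windows ≥ 45 min: 07:00–08:30, 09:15–10:45, 15:30–16:15.
Latest start in the last window 15:30–16:15 is 16:15 − 45 min = 15:30.

15:30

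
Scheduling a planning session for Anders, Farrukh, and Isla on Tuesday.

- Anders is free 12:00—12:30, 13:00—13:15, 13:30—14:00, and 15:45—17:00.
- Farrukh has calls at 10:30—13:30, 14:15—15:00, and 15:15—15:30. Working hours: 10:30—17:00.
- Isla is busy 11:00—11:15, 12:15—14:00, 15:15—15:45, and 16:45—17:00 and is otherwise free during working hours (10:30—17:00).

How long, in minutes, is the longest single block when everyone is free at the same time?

60 minutes

Farrukh free within 10:30–17:00: 13:30–14:15, 15:00–15:15, 15:30–17:00.
Isla free within 10:30–17:00: 10:30–11:00, 11:15–12:15, 14:00–15:15, 15:45–16:45.
Anders ∩ Farrukh: 13:30–14:00, 15:45–17:00.
Anders ∩ Farrukh ∩ Isla: 15:45–16:45.
Single common window of 60 minutes.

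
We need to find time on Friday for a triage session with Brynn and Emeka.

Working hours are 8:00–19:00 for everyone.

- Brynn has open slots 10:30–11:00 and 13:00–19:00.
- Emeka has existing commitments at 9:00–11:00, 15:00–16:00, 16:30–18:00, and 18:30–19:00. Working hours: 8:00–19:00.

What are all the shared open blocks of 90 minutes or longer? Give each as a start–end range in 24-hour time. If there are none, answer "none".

Emeka free within 08:00–19:00: 08:00–09:00, 11:00–15:00, 16:00–16:30, 18:00–18:30.
Brynn ∩ Emeka: 13:00–15:00, 16:00–16:30, 18:00–18:30.
Windows ≥ 90 min: 13:00–15:00.

13:00–15:00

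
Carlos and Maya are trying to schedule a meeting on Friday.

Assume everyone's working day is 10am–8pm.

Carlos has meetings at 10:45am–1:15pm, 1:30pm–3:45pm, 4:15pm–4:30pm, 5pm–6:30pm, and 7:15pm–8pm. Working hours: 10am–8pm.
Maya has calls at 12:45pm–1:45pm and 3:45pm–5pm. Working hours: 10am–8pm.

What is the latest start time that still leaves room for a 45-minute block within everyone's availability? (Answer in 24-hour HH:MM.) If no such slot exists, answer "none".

18:30

Carlos free within 10:00–20:00: 10:00–10:45, 13:15–13:30, 15:45–16:15, 16:30–17:00, 18:30–19:15.
Maya free within 10:00–20:00: 10:00–12:45, 13:45–15:45, 17:00–20:00.
Carlos ∩ Maya: 10:00–10:45, 18:30–19:15.
Windows ≥ 45 min: 10:00–10:45, 18:30–19:15.
Latest start in the last window 18:30–19:15 is 19:15 − 45 min = 18:30.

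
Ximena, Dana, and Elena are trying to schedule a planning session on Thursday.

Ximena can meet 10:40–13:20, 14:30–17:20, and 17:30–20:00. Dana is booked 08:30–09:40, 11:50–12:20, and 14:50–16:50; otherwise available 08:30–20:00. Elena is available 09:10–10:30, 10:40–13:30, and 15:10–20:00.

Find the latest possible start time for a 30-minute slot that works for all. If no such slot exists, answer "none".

19:30

Dana free within 08:30–20:00: 09:40–11:50, 12:20–14:50, 16:50–20:00.
Ximena ∩ Dana: 10:40–11:50, 12:20–13:20, 14:30–14:50, 16:50–17:20, 17:30–20:00.
Ximena ∩ Dana ∩ Elena: 10:40–11:50, 12:20–13:20, 16:50–17:20, 17:30–20:00.
Windows ≥ 30 min: 10:40–11:50, 12:20–13:20, 16:50–17:20, 17:30–20:00.
Latest start in the last window 17:30–20:00 is 20:00 − 30 min = 19:30.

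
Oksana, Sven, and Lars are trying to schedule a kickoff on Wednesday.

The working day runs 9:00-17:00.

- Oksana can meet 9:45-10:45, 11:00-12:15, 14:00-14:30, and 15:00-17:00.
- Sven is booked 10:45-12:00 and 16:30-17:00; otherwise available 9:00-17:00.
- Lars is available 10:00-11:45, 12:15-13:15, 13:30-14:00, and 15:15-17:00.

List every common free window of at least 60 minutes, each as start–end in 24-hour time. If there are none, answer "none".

Sven free within 09:00–17:00: 09:00–10:45, 12:00–16:30.
Oksana ∩ Sven: 09:45–10:45, 12:00–12:15, 14:00–14:30, 15:00–16:30.
Oksana ∩ Sven ∩ Lars: 10:00–10:45, 15:15–16:30.
Windows ≥ 60 min: 15:15–16:30.

15:15–16:30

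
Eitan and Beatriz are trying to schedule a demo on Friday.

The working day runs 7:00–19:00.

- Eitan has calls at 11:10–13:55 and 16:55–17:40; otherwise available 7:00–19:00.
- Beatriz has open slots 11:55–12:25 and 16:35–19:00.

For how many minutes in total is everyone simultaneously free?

Eitan free within 07:00–19:00: 07:00–11:10, 13:55–16:55, 17:40–19:00.
Eitan ∩ Beatriz: 16:35–16:55, 17:40–19:00.
Total common minutes: 20 + 80 = 100.

100 minutes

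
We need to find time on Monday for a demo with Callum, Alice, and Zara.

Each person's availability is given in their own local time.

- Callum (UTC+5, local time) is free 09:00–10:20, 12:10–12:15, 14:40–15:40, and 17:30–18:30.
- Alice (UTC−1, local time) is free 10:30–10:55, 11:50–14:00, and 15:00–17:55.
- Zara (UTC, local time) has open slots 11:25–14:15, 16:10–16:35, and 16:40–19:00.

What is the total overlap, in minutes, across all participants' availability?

40 minutes

Callum → UTC: 04:00–05:20, 07:10–07:15, 09:40–10:40, 12:30–13:30.
Alice → UTC: 11:30–11:55, 12:50–15:00, 16:00–18:55.
Zara → UTC: 11:25–14:15, 16:10–16:35, 16:40–19:00.
Callum ∩ Alice: 12:50–13:30.
Callum ∩ Alice ∩ Zara: 12:50–13:30.
Total common minutes: 40.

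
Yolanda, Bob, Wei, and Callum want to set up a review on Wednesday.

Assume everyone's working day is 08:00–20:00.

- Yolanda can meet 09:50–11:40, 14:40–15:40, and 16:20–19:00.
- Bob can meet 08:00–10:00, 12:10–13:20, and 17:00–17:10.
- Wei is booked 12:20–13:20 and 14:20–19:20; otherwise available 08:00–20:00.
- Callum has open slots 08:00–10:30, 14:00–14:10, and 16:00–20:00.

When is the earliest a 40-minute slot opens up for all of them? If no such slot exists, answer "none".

Wei free within 08:00–20:00: 08:00–12:20, 13:20–14:20, 19:20–20:00.
Yolanda ∩ Bob: 09:50–10:00, 17:00–17:10.
Yolanda ∩ Bob ∩ Wei: 09:50–10:00.
Yolanda ∩ Bob ∩ Wei ∩ Callum: 09:50–10:00.
Windows ≥ 40 min: (none).

none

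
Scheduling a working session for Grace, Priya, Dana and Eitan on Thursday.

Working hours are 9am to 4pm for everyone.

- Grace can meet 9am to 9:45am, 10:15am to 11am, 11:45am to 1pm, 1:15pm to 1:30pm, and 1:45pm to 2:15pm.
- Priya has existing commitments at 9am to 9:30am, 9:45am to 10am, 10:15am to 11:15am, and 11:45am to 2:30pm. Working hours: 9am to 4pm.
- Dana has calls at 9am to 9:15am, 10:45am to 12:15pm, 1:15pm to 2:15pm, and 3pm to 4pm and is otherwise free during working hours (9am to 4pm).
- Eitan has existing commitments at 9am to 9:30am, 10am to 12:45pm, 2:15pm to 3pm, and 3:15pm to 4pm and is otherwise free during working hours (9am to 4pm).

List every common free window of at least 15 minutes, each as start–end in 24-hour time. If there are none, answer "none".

Priya free within 09:00–16:00: 09:30–09:45, 10:00–10:15, 11:15–11:45, 14:30–16:00.
Dana free within 09:00–16:00: 09:15–10:45, 12:15–13:15, 14:15–15:00.
Eitan free within 09:00–16:00: 09:30–10:00, 12:45–14:15, 15:00–15:15.
Grace ∩ Priya: 09:30–09:45.
Grace ∩ Priya ∩ Dana: 09:30–09:45.
Grace ∩ Priya ∩ Dana ∩ Eitan: 09:30–09:45.
Windows ≥ 15 min: 09:30–09:45.

09:30–09:45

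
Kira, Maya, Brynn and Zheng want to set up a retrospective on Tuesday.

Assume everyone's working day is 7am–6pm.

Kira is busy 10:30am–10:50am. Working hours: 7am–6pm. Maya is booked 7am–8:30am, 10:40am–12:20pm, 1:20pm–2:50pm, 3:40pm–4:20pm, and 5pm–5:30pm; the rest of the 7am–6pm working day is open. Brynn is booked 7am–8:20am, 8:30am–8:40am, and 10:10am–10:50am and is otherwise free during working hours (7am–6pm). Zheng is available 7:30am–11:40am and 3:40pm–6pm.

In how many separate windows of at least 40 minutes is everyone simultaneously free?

2

Kira free within 07:00–18:00: 07:00–10:30, 10:50–18:00.
Maya free within 07:00–18:00: 08:30–10:40, 12:20–13:20, 14:50–15:40, 16:20–17:00, 17:30–18:00.
Brynn free within 07:00–18:00: 08:20–08:30, 08:40–10:10, 10:50–18:00.
Kira ∩ Maya: 08:30–10:30, 12:20–13:20, 14:50–15:40, 16:20–17:00, 17:30–18:00.
Kira ∩ Maya ∩ Brynn: 08:40–10:10, 12:20–13:20, 14:50–15:40, 16:20–17:00, 17:30–18:00.
Kira ∩ Maya ∩ Brynn ∩ Zheng: 08:40–10:10, 16:20–17:00, 17:30–18:00.
Windows ≥ 40 min: 08:40–10:10, 16:20–17:00.
That's 2 windows.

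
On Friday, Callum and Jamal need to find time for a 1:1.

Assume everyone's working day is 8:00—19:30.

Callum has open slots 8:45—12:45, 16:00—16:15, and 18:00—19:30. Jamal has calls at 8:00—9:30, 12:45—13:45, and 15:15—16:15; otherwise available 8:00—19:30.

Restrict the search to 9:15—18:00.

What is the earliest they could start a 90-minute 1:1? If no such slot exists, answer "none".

Jamal free within 08:00–19:30: 09:30–12:45, 13:45–15:15, 16:15–19:30.
Callum ∩ Jamal: 09:30–12:45, 18:00–19:30.
Restricted to 09:15–18:00: 09:30–12:45.
Windows ≥ 90 min: 09:30–12:45.
Earliest such window starts at 09:30.

09:30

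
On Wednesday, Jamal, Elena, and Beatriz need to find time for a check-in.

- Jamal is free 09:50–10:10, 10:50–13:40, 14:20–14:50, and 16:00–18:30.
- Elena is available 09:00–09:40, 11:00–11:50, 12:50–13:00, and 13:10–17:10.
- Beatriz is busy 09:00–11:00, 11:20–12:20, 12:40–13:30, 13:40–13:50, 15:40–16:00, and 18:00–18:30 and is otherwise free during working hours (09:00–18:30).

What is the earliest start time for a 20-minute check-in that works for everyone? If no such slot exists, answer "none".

11:00

Beatriz free within 09:00–18:30: 11:00–11:20, 12:20–12:40, 13:30–13:40, 13:50–15:40, 16:00–18:00.
Jamal ∩ Elena: 11:00–11:50, 12:50–13:00, 13:10–13:40, 14:20–14:50, 16:00–17:10.
Jamal ∩ Elena ∩ Beatriz: 11:00–11:20, 13:30–13:40, 14:20–14:50, 16:00–17:10.
Windows ≥ 20 min: 11:00–11:20, 14:20–14:50, 16:00–17:10.
Earliest such window starts at 11:00.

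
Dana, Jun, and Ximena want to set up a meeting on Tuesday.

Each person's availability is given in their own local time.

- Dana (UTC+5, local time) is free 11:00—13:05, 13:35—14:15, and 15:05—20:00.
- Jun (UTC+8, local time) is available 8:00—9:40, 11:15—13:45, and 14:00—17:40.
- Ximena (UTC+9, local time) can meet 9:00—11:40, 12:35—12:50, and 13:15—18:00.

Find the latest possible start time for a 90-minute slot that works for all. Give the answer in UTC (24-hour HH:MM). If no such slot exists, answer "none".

06:35

Dana → UTC: 06:00–08:05, 08:35–09:15, 10:05–15:00.
Jun → UTC: 00:00–01:40, 03:15–05:45, 06:00–09:40.
Ximena → UTC: 00:00–02:40, 03:35–03:50, 04:15–09:00.
Dana ∩ Jun: 06:00–08:05, 08:35–09:15.
Dana ∩ Jun ∩ Ximena: 06:00–08:05, 08:35–09:00.
Windows ≥ 90 min: 06:00–08:05.
Latest start in the last window 06:00–08:05 is 08:05 − 90 min = 06:35.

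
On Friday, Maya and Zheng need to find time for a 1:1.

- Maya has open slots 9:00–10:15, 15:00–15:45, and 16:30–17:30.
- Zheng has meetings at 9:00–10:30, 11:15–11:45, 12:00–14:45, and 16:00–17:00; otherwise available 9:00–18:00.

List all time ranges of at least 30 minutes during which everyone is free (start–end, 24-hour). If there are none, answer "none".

15:00–15:45, 17:00–17:30

Zheng free within 09:00–18:00: 10:30–11:15, 11:45–12:00, 14:45–16:00, 17:00–18:00.
Maya ∩ Zheng: 15:00–15:45, 17:00–17:30.
Windows ≥ 30 min: 15:00–15:45, 17:00–17:30.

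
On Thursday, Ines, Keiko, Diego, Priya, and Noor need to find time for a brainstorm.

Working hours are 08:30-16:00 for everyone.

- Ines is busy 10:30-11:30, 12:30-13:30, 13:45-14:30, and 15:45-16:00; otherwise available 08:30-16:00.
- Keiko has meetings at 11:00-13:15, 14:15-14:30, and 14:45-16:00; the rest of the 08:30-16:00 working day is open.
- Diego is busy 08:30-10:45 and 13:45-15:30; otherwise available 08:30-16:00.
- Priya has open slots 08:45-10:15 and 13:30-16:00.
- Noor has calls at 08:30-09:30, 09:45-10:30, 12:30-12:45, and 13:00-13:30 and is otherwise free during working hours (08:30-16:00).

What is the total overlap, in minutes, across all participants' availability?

15 minutes

Ines free within 08:30–16:00: 08:30–10:30, 11:30–12:30, 13:30–13:45, 14:30–15:45.
Keiko free within 08:30–16:00: 08:30–11:00, 13:15–14:15, 14:30–14:45.
Diego free within 08:30–16:00: 10:45–13:45, 15:30–16:00.
Noor free within 08:30–16:00: 09:30–09:45, 10:30–12:30, 12:45–13:00, 13:30–16:00.
Ines ∩ Keiko: 08:30–10:30, 13:30–13:45, 14:30–14:45.
Ines ∩ Keiko ∩ Diego: 13:30–13:45.
Ines ∩ Keiko ∩ Diego ∩ Priya: 13:30–13:45.
Ines ∩ Keiko ∩ Diego ∩ Priya ∩ Noor: 13:30–13:45.
Total common minutes: 15.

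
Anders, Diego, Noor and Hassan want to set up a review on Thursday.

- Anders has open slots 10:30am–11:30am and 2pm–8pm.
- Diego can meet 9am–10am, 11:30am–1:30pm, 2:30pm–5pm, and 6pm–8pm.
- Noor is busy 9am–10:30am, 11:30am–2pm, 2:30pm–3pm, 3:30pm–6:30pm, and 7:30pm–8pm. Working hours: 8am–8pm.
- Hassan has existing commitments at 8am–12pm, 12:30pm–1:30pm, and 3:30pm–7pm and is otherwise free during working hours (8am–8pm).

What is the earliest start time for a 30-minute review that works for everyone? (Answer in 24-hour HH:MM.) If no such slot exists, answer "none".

Noor free within 08:00–20:00: 08:00–09:00, 10:30–11:30, 14:00–14:30, 15:00–15:30, 18:30–19:30.
Hassan free within 08:00–20:00: 12:00–12:30, 13:30–15:30, 19:00–20:00.
Anders ∩ Diego: 14:30–17:00, 18:00–20:00.
Anders ∩ Diego ∩ Noor: 15:00–15:30, 18:30–19:30.
Anders ∩ Diego ∩ Noor ∩ Hassan: 15:00–15:30, 19:00–19:30.
Windows ≥ 30 min: 15:00–15:30, 19:00–19:30.
Earliest such window starts at 15:00.

15:00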